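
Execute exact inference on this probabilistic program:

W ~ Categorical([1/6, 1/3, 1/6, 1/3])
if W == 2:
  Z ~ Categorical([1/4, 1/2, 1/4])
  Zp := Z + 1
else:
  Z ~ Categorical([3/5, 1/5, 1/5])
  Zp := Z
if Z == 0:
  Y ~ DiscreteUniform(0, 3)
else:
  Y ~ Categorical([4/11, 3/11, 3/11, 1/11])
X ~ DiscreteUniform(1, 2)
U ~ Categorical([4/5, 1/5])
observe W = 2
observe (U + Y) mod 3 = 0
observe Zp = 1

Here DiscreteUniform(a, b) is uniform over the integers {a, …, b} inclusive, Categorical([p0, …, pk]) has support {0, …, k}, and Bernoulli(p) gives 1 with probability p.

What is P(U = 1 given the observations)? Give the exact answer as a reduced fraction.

P(U = 1 | obs) = 1/9

Enumerate traces; 6 have nonzero weight after conditioning:
  (W=2, Z=0, Y=0, X=1, U=0) weight 1/240
  (W=2, Z=0, Y=0, X=2, U=0) weight 1/240
  (W=2, Z=0, Y=2, X=1, U=1) weight 1/960
  (W=2, Z=0, Y=2, X=2, U=1) weight 1/960
  (W=2, Z=0, Y=3, X=1, U=0) weight 1/240
  (W=2, Z=0, Y=3, X=2, U=0) weight 1/240
Group by U:
  weight(U=0) = 1/60
  weight(U=1) = 1/480
Total weight = 1/60 + 1/480 = 3/160
P(U=0 | obs) = 1/60 / 3/160 = 8/9
P(U=1 | obs) = 1/480 / 3/160 = 1/9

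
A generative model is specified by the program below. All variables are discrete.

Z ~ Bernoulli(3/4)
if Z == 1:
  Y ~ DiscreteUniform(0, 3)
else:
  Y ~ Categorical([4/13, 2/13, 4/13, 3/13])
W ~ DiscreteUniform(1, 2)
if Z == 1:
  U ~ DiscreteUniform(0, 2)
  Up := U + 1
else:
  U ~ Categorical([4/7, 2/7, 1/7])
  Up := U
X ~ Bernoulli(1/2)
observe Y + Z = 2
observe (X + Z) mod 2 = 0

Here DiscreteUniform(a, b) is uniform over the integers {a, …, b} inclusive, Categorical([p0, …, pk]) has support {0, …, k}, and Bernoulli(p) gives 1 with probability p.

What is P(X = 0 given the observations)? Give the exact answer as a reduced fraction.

Enumerate traces; 12 have nonzero weight after conditioning:
  (Z=0, Y=2, W=1, U=0, X=0) weight 1/91
  (Z=0, Y=2, W=1, U=1, X=0) weight 1/182
  (Z=0, Y=2, W=1, U=2, X=0) weight 1/364
  (Z=0, Y=2, W=2, U=0, X=0) weight 1/91
  (Z=0, Y=2, W=2, U=1, X=0) weight 1/182
  (Z=0, Y=2, W=2, U=2, X=0) weight 1/364
  (Z=1, Y=1, W=1, U=0, X=1) weight 1/64
  (Z=1, Y=1, W=1, U=1, X=1) weight 1/64
  … 4 more
Group by X:
  weight(X=0) = 1/26
  weight(X=1) = 3/32
Total weight = 1/26 + 3/32 = 55/416
P(X=0 | obs) = 1/26 / 55/416 = 16/55
P(X=1 | obs) = 3/32 / 55/416 = 39/55

P(X = 0 | obs) = 16/55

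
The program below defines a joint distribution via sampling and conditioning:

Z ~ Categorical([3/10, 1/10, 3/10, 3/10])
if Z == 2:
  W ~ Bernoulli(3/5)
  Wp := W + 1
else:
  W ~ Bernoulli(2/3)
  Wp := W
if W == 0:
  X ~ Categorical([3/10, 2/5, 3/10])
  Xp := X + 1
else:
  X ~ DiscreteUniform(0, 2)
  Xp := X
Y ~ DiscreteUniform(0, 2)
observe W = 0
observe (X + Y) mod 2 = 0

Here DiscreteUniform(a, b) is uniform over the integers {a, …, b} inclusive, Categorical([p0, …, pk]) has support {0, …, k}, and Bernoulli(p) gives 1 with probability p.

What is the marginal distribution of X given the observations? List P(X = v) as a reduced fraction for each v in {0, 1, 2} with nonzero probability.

P(X=0) = 3/8, P(X=1) = 1/4, P(X=2) = 3/8

Enumerate traces; 20 have nonzero weight after conditioning:
  (Z=0, W=0, X=0, Y=0) weight 1/100
  (Z=0, W=0, X=0, Y=2) weight 1/100
  (Z=0, W=0, X=1, Y=1) weight 1/75
  (Z=0, W=0, X=2, Y=0) weight 1/100
  (Z=0, W=0, X=2, Y=2) weight 1/100
  (Z=1, W=0, X=0, Y=0) weight 1/300
  (Z=1, W=0, X=0, Y=2) weight 1/300
  (Z=1, W=0, X=1, Y=1) weight 1/225
  … 12 more
Group by X:
  weight(X=0) = 53/750
  weight(X=1) = 53/1125
  weight(X=2) = 53/750
Total weight = 53/750 + 53/1125 + 53/750 = 212/1125
P(X=0 | obs) = 53/750 / 212/1125 = 3/8
P(X=1 | obs) = 53/1125 / 212/1125 = 1/4
P(X=2 | obs) = 53/750 / 212/1125 = 3/8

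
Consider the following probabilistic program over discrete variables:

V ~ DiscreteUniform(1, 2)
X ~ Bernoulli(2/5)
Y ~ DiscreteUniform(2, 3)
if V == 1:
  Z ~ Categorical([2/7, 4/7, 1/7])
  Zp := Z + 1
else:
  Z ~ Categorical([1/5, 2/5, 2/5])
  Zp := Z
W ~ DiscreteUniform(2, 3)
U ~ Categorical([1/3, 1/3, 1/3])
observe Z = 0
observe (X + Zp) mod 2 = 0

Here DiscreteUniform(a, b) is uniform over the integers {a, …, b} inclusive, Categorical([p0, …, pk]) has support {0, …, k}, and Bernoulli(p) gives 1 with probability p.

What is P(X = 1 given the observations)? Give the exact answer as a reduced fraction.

P(X = 1 | obs) = 20/41

Enumerate traces; 24 have nonzero weight after conditioning:
  (V=1, X=1, Y=2, Z=0, W=2, U=0) weight 1/210
  (V=1, X=1, Y=2, Z=0, W=2, U=1) weight 1/210
  (V=1, X=1, Y=2, Z=0, W=2, U=2) weight 1/210
  (V=1, X=1, Y=2, Z=0, W=3, U=0) weight 1/210
  (V=1, X=1, Y=2, Z=0, W=3, U=1) weight 1/210
  (V=1, X=1, Y=2, Z=0, W=3, U=2) weight 1/210
  (V=1, X=1, Y=3, Z=0, W=2, U=0) weight 1/210
  (V=1, X=1, Y=3, Z=0, W=2, U=1) weight 1/210
  (V=2, X=0, Y=2, Z=0, W=2, U=0) weight 1/200
  … 15 more
Group by X:
  weight(X=0) = 3/50
  weight(X=1) = 2/35
Total weight = 3/50 + 2/35 = 41/350
P(X=0 | obs) = 3/50 / 41/350 = 21/41
P(X=1 | obs) = 2/35 / 41/350 = 20/41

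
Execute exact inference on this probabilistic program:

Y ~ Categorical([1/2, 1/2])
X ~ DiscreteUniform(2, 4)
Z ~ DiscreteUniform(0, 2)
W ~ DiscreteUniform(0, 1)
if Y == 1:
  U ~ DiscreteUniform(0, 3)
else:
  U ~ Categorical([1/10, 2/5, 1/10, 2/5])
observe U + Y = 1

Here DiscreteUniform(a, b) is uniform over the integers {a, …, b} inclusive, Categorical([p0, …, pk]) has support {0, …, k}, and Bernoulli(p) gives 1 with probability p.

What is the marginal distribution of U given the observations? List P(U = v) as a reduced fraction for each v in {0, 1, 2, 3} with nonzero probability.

P(U=0) = 5/13, P(U=1) = 8/13

Enumerate traces; 36 have nonzero weight after conditioning:
  (Y=0, X=2, Z=0, W=0, U=1) weight 1/90
  (Y=0, X=2, Z=0, W=1, U=1) weight 1/90
  (Y=0, X=2, Z=1, W=0, U=1) weight 1/90
  (Y=0, X=2, Z=1, W=1, U=1) weight 1/90
  (Y=0, X=2, Z=2, W=0, U=1) weight 1/90
  (Y=0, X=2, Z=2, W=1, U=1) weight 1/90
  (Y=0, X=3, Z=0, W=0, U=1) weight 1/90
  (Y=0, X=3, Z=0, W=1, U=1) weight 1/90
  (Y=1, X=2, Z=0, W=0, U=0) weight 1/144
  … 27 more
Group by U:
  weight(U=0) = 1/8
  weight(U=1) = 1/5
Total weight = 1/8 + 1/5 = 13/40
P(U=0 | obs) = 1/8 / 13/40 = 5/13
P(U=1 | obs) = 1/5 / 13/40 = 8/13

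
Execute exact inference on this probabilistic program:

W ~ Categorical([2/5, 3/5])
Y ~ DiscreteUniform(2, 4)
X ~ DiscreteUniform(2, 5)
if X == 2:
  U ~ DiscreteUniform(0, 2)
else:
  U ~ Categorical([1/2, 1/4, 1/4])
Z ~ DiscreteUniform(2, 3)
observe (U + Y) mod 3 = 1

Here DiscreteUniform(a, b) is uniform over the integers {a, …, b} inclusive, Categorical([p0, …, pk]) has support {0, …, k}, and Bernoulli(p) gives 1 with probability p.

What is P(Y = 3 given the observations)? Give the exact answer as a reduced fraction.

Enumerate traces; 48 have nonzero weight after conditioning:
  (W=0, Y=2, X=2, U=2, Z=2) weight 1/180
  (W=0, Y=2, X=2, U=2, Z=3) weight 1/180
  (W=0, Y=2, X=3, U=2, Z=2) weight 1/240
  (W=0, Y=2, X=3, U=2, Z=3) weight 1/240
  (W=0, Y=2, X=4, U=2, Z=2) weight 1/240
  (W=0, Y=2, X=4, U=2, Z=3) weight 1/240
  (W=0, Y=2, X=5, U=2, Z=2) weight 1/240
  (W=0, Y=2, X=5, U=2, Z=3) weight 1/240
  (W=0, Y=3, X=2, U=1, Z=2) weight 1/180
  (W=0, Y=4, X=2, U=0, Z=2) weight 1/180
  … 38 more
Group by Y:
  weight(Y=2) = 13/144
  weight(Y=3) = 13/144
  weight(Y=4) = 11/72
Total weight = 13/144 + 13/144 + 11/72 = 1/3
P(Y=2 | obs) = 13/144 / 1/3 = 13/48
P(Y=3 | obs) = 13/144 / 1/3 = 13/48
P(Y=4 | obs) = 11/72 / 1/3 = 11/24

P(Y = 3 | obs) = 13/48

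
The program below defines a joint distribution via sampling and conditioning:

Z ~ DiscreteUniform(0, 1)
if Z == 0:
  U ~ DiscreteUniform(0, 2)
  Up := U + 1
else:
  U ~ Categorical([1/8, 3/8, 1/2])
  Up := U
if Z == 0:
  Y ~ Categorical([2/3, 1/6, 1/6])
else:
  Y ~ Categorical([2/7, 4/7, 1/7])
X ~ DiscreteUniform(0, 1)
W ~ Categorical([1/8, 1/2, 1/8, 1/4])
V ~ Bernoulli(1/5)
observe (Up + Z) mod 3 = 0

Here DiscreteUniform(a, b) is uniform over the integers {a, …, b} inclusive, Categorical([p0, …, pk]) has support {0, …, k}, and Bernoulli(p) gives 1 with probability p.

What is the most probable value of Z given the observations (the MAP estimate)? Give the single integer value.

argmax_v P(Z = v | obs) = 1

Enumerate traces; 96 have nonzero weight after conditioning:
  (Z=0, U=2, Y=0, X=0, W=0, V=0) weight 1/180
  (Z=0, U=2, Y=0, X=0, W=0, V=1) weight 1/720
  (Z=0, U=2, Y=0, X=0, W=1, V=0) weight 1/45
  (Z=0, U=2, Y=0, X=0, W=1, V=1) weight 1/180
  (Z=0, U=2, Y=0, X=0, W=2, V=0) weight 1/180
  (Z=0, U=2, Y=0, X=0, W=2, V=1) weight 1/720
  (Z=0, U=2, Y=0, X=0, W=3, V=0) weight 1/90
  (Z=0, U=2, Y=0, X=0, W=3, V=1) weight 1/360
  (Z=1, U=2, Y=0, X=0, W=0, V=0) weight 1/280
  … 87 more
Group by Z:
  weight(Z=0) = 1/6
  weight(Z=1) = 1/4
Total weight = 1/6 + 1/4 = 5/12
P(Z=0 | obs) = 1/6 / 5/12 = 2/5
P(Z=1 | obs) = 1/4 / 5/12 = 3/5
argmax = 1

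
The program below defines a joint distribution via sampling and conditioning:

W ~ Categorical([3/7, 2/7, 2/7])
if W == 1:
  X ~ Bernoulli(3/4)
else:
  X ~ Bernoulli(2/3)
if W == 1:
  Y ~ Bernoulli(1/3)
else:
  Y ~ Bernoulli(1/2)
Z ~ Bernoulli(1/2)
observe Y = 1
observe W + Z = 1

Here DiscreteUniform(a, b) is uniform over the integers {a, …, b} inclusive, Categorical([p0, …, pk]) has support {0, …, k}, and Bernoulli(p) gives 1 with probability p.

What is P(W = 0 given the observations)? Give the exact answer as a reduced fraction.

P(W = 0 | obs) = 9/13

Enumerate traces; 4 have nonzero weight after conditioning:
  (W=0, X=0, Y=1, Z=1) weight 1/28
  (W=0, X=1, Y=1, Z=1) weight 1/14
  (W=1, X=0, Y=1, Z=0) weight 1/84
  (W=1, X=1, Y=1, Z=0) weight 1/28
Group by W:
  weight(W=0) = 3/28
  weight(W=1) = 1/21
Total weight = 3/28 + 1/21 = 13/84
P(W=0 | obs) = 3/28 / 13/84 = 9/13
P(W=1 | obs) = 1/21 / 13/84 = 4/13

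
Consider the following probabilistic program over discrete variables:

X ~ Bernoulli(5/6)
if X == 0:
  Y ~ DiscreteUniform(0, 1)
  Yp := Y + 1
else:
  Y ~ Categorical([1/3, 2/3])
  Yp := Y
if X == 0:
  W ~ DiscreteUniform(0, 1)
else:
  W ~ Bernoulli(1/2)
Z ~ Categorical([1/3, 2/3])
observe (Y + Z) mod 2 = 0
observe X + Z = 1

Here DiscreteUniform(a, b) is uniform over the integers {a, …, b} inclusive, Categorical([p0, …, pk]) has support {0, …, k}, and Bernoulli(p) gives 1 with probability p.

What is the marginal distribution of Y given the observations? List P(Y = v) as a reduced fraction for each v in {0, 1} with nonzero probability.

P(Y=0) = 5/8, P(Y=1) = 3/8

Enumerate traces; 4 have nonzero weight after conditioning:
  (X=0, Y=1, W=0, Z=1) weight 1/36
  (X=0, Y=1, W=1, Z=1) weight 1/36
  (X=1, Y=0, W=0, Z=0) weight 5/108
  (X=1, Y=0, W=1, Z=0) weight 5/108
Group by Y:
  weight(Y=0) = 5/54
  weight(Y=1) = 1/18
Total weight = 5/54 + 1/18 = 4/27
P(Y=0 | obs) = 5/54 / 4/27 = 5/8
P(Y=1 | obs) = 1/18 / 4/27 = 3/8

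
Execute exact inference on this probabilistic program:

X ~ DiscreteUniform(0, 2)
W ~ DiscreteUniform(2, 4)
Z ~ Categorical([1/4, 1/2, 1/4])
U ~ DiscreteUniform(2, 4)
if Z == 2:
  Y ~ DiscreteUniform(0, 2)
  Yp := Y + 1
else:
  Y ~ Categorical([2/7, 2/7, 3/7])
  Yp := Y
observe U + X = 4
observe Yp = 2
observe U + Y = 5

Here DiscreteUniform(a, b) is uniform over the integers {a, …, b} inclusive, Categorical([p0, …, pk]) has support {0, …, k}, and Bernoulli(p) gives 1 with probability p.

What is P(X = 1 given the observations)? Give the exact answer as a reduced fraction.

Enumerate traces; 9 have nonzero weight after conditioning:
  (X=0, W=2, Z=2, U=4, Y=1) weight 1/324
  (X=0, W=3, Z=2, U=4, Y=1) weight 1/324
  (X=0, W=4, Z=2, U=4, Y=1) weight 1/324
  (X=1, W=2, Z=0, U=3, Y=2) weight 1/252
  (X=1, W=2, Z=1, U=3, Y=2) weight 1/126
  (X=1, W=3, Z=0, U=3, Y=2) weight 1/252
  (X=1, W=3, Z=1, U=3, Y=2) weight 1/126
  (X=1, W=4, Z=0, U=3, Y=2) weight 1/252
  … 1 more
Group by X:
  weight(X=0) = 1/108
  weight(X=1) = 1/28
Total weight = 1/108 + 1/28 = 17/378
P(X=0 | obs) = 1/108 / 17/378 = 7/34
P(X=1 | obs) = 1/28 / 17/378 = 27/34

P(X = 1 | obs) = 27/34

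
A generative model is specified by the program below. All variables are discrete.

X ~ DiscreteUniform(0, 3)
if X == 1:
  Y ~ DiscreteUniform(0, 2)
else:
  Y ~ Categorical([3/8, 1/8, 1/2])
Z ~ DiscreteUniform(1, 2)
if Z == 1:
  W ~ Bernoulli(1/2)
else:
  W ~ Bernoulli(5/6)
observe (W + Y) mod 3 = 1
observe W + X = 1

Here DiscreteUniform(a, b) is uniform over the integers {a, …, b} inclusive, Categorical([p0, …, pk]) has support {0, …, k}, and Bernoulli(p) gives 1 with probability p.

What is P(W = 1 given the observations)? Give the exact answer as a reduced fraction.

P(W = 1 | obs) = 9/13

Enumerate traces; 4 have nonzero weight after conditioning:
  (X=0, Y=0, Z=1, W=1) weight 3/128
  (X=0, Y=0, Z=2, W=1) weight 5/128
  (X=1, Y=1, Z=1, W=0) weight 1/48
  (X=1, Y=1, Z=2, W=0) weight 1/144
Group by W:
  weight(W=0) = 1/36
  weight(W=1) = 1/16
Total weight = 1/36 + 1/16 = 13/144
P(W=0 | obs) = 1/36 / 13/144 = 4/13
P(W=1 | obs) = 1/16 / 13/144 = 9/13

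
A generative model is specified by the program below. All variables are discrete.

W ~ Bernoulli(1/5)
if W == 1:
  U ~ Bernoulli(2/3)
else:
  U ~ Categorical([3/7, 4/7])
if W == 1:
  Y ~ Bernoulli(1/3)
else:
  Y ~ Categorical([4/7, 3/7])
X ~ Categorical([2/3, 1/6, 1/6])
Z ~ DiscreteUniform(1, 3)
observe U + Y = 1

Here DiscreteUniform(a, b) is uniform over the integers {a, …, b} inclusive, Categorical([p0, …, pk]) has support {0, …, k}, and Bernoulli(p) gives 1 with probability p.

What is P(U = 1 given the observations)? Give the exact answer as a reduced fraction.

P(U = 1 | obs) = 772/1145

Enumerate traces; 36 have nonzero weight after conditioning:
  (W=0, U=0, Y=1, X=0, Z=1) weight 8/245
  (W=0, U=0, Y=1, X=0, Z=2) weight 8/245
  (W=0, U=0, Y=1, X=0, Z=3) weight 8/245
  (W=0, U=0, Y=1, X=1, Z=1) weight 2/245
  (W=0, U=0, Y=1, X=1, Z=2) weight 2/245
  (W=0, U=0, Y=1, X=1, Z=3) weight 2/245
  (W=0, U=0, Y=1, X=2, Z=1) weight 2/245
  (W=0, U=0, Y=1, X=2, Z=2) weight 2/245
  (W=0, U=1, Y=0, X=0, Z=1) weight 128/2205
  … 27 more
Group by U:
  weight(U=0) = 373/2205
  weight(U=1) = 772/2205
Total weight = 373/2205 + 772/2205 = 229/441
P(U=0 | obs) = 373/2205 / 229/441 = 373/1145
P(U=1 | obs) = 772/2205 / 229/441 = 772/1145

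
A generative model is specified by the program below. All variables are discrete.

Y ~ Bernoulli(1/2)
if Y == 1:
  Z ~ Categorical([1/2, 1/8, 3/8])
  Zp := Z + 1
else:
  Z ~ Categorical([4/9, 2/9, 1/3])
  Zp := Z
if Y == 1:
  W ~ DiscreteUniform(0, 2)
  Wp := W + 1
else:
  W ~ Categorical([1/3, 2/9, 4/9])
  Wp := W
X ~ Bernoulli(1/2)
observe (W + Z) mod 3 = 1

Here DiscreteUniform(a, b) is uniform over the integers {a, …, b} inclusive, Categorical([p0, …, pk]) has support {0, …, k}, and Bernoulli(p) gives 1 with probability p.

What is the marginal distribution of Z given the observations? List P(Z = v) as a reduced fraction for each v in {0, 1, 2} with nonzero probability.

P(Z=0) = 43/106, P(Z=1) = 75/424, P(Z=2) = 177/424

Enumerate traces; 12 have nonzero weight after conditioning:
  (Y=0, Z=0, W=1, X=0) weight 2/81
  (Y=0, Z=0, W=1, X=1) weight 2/81
  (Y=0, Z=1, W=0, X=0) weight 1/54
  (Y=0, Z=1, W=0, X=1) weight 1/54
  (Y=0, Z=2, W=2, X=0) weight 1/27
  (Y=0, Z=2, W=2, X=1) weight 1/27
  (Y=1, Z=0, W=1, X=0) weight 1/24
  (Y=1, Z=0, W=1, X=1) weight 1/24
  … 4 more
Group by Z:
  weight(Z=0) = 43/324
  weight(Z=1) = 25/432
  weight(Z=2) = 59/432
Total weight = 43/324 + 25/432 + 59/432 = 53/162
P(Z=0 | obs) = 43/324 / 53/162 = 43/106
P(Z=1 | obs) = 25/432 / 53/162 = 75/424
P(Z=2 | obs) = 59/432 / 53/162 = 177/424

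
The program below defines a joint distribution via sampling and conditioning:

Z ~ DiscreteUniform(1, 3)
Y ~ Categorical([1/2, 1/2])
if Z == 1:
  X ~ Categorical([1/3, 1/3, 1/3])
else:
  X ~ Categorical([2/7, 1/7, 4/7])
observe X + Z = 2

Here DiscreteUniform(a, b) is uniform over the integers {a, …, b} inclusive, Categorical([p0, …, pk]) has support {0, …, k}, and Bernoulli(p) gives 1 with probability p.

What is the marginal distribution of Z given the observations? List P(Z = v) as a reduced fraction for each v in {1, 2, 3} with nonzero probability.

Enumerate traces; 4 have nonzero weight after conditioning:
  (Z=1, Y=0, X=1) weight 1/18
  (Z=1, Y=1, X=1) weight 1/18
  (Z=2, Y=0, X=0) weight 1/21
  (Z=2, Y=1, X=0) weight 1/21
Group by Z:
  weight(Z=1) = 1/9
  weight(Z=2) = 2/21
Total weight = 1/9 + 2/21 = 13/63
P(Z=1 | obs) = 1/9 / 13/63 = 7/13
P(Z=2 | obs) = 2/21 / 13/63 = 6/13

P(Z=1) = 7/13, P(Z=2) = 6/13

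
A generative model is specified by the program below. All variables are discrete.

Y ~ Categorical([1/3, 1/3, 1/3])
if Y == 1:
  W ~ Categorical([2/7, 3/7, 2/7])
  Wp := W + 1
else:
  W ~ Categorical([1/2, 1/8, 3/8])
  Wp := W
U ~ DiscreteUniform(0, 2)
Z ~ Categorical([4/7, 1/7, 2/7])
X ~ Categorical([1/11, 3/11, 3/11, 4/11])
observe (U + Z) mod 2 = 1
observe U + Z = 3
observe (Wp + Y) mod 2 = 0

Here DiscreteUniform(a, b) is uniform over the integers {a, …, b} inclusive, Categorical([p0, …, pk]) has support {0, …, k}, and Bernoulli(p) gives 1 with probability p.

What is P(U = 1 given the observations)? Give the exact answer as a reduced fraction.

Enumerate traces; 48 have nonzero weight after conditioning:
  (Y=0, W=0, U=1, Z=2, X=0) weight 1/693
  (Y=0, W=0, U=1, Z=2, X=1) weight 1/231
  (Y=0, W=0, U=1, Z=2, X=2) weight 1/231
  (Y=0, W=0, U=1, Z=2, X=3) weight 4/693
  (Y=0, W=0, U=2, Z=1, X=0) weight 1/1386
  (Y=0, W=0, U=2, Z=1, X=1) weight 1/462
  (Y=0, W=0, U=2, Z=1, X=2) weight 1/462
  (Y=0, W=0, U=2, Z=1, X=3) weight 2/693
  … 40 more
Group by U:
  weight(U=1) = 65/882
  weight(U=2) = 65/1764
Total weight = 65/882 + 65/1764 = 65/588
P(U=1 | obs) = 65/882 / 65/588 = 2/3
P(U=2 | obs) = 65/1764 / 65/588 = 1/3

P(U = 1 | obs) = 2/3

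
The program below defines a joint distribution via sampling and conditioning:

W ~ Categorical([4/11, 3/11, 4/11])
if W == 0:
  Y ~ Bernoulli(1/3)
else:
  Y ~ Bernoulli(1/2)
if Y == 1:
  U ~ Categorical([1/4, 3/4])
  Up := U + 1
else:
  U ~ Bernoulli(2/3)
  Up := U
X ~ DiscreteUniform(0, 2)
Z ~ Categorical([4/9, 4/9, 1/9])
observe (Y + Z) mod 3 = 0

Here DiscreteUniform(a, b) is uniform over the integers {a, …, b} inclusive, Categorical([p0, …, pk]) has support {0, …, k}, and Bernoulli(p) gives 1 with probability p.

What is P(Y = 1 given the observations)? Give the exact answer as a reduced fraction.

P(Y = 1 | obs) = 29/177

Enumerate traces; 36 have nonzero weight after conditioning:
  (W=0, Y=0, U=0, X=0, Z=0) weight 32/2673
  (W=0, Y=0, U=0, X=1, Z=0) weight 32/2673
  (W=0, Y=0, U=0, X=2, Z=0) weight 32/2673
  (W=0, Y=0, U=1, X=0, Z=0) weight 64/2673
  (W=0, Y=0, U=1, X=1, Z=0) weight 64/2673
  (W=0, Y=0, U=1, X=2, Z=0) weight 64/2673
  (W=0, Y=1, U=0, X=0, Z=2) weight 1/891
  (W=0, Y=1, U=0, X=1, Z=2) weight 1/891
  … 28 more
Group by Y:
  weight(Y=0) = 74/297
  weight(Y=1) = 29/594
Total weight = 74/297 + 29/594 = 59/198
P(Y=0 | obs) = 74/297 / 59/198 = 148/177
P(Y=1 | obs) = 29/594 / 59/198 = 29/177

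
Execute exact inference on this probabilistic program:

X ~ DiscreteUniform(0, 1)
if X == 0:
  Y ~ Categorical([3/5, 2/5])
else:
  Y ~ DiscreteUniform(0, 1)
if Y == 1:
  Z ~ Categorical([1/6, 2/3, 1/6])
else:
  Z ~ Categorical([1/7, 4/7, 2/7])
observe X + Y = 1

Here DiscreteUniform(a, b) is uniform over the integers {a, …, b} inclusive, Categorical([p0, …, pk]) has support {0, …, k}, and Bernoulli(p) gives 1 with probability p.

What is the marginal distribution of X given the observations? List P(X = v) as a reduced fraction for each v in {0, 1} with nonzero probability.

Enumerate traces; 6 have nonzero weight after conditioning:
  (X=0, Y=1, Z=0) weight 1/30
  (X=0, Y=1, Z=1) weight 2/15
  (X=0, Y=1, Z=2) weight 1/30
  (X=1, Y=0, Z=0) weight 1/28
  (X=1, Y=0, Z=1) weight 1/7
  (X=1, Y=0, Z=2) weight 1/14
Group by X:
  weight(X=0) = 1/5
  weight(X=1) = 1/4
Total weight = 1/5 + 1/4 = 9/20
P(X=0 | obs) = 1/5 / 9/20 = 4/9
P(X=1 | obs) = 1/4 / 9/20 = 5/9

P(X=0) = 4/9, P(X=1) = 5/9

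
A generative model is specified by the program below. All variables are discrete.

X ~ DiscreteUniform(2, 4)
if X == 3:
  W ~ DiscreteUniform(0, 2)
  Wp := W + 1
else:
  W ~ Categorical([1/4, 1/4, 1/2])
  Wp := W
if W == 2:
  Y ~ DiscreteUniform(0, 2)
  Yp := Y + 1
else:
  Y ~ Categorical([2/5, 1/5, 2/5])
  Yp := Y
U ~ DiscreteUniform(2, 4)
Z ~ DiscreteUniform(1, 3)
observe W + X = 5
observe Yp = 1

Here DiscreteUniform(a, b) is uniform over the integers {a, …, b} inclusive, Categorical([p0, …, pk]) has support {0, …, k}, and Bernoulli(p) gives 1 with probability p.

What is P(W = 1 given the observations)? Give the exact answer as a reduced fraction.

P(W = 1 | obs) = 9/29

Enumerate traces; 18 have nonzero weight after conditioning:
  (X=3, W=2, Y=0, U=2, Z=1) weight 1/243
  (X=3, W=2, Y=0, U=2, Z=2) weight 1/243
  (X=3, W=2, Y=0, U=2, Z=3) weight 1/243
  (X=3, W=2, Y=0, U=3, Z=1) weight 1/243
  (X=3, W=2, Y=0, U=3, Z=2) weight 1/243
  (X=3, W=2, Y=0, U=3, Z=3) weight 1/243
  (X=3, W=2, Y=0, U=4, Z=1) weight 1/243
  (X=3, W=2, Y=0, U=4, Z=2) weight 1/243
  (X=4, W=1, Y=1, U=2, Z=1) weight 1/540
  … 9 more
Group by W:
  weight(W=1) = 1/60
  weight(W=2) = 1/27
Total weight = 1/60 + 1/27 = 29/540
P(W=1 | obs) = 1/60 / 29/540 = 9/29
P(W=2 | obs) = 1/27 / 29/540 = 20/29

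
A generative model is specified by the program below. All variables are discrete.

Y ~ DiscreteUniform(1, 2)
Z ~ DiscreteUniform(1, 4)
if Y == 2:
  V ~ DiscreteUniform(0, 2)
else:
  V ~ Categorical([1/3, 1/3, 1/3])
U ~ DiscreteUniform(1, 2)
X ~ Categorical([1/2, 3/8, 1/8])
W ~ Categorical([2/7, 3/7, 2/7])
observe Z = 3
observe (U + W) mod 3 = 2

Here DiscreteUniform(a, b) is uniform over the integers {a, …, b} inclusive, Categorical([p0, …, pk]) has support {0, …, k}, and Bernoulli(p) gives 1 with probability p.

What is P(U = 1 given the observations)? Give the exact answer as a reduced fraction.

Enumerate traces; 36 have nonzero weight after conditioning:
  (Y=1, Z=3, V=0, U=1, X=0, W=1) weight 1/224
  (Y=1, Z=3, V=0, U=1, X=1, W=1) weight 3/896
  (Y=1, Z=3, V=0, U=1, X=2, W=1) weight 1/896
  (Y=1, Z=3, V=0, U=2, X=0, W=0) weight 1/336
  (Y=1, Z=3, V=0, U=2, X=1, W=0) weight 1/448
  (Y=1, Z=3, V=0, U=2, X=2, W=0) weight 1/1344
  (Y=1, Z=3, V=1, U=1, X=0, W=1) weight 1/224
  (Y=1, Z=3, V=1, U=1, X=1, W=1) weight 3/896
  … 28 more
Group by U:
  weight(U=1) = 3/56
  weight(U=2) = 1/28
Total weight = 3/56 + 1/28 = 5/56
P(U=1 | obs) = 3/56 / 5/56 = 3/5
P(U=2 | obs) = 1/28 / 5/56 = 2/5

P(U = 1 | obs) = 3/5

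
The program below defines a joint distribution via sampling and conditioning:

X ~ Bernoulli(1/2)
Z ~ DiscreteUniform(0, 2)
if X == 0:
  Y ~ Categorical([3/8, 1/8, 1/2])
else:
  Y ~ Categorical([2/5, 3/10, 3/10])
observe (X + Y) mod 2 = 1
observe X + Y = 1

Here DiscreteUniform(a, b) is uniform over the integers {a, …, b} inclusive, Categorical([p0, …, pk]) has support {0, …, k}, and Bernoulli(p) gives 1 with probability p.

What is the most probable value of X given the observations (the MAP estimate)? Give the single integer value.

Enumerate traces; 6 have nonzero weight after conditioning:
  (X=0, Z=0, Y=1) weight 1/48
  (X=0, Z=1, Y=1) weight 1/48
  (X=0, Z=2, Y=1) weight 1/48
  (X=1, Z=0, Y=0) weight 1/15
  (X=1, Z=1, Y=0) weight 1/15
  (X=1, Z=2, Y=0) weight 1/15
Group by X:
  weight(X=0) = 1/16
  weight(X=1) = 1/5
Total weight = 1/16 + 1/5 = 21/80
P(X=0 | obs) = 1/16 / 21/80 = 5/21
P(X=1 | obs) = 1/5 / 21/80 = 16/21
argmax = 1

argmax_v P(X = v | obs) = 1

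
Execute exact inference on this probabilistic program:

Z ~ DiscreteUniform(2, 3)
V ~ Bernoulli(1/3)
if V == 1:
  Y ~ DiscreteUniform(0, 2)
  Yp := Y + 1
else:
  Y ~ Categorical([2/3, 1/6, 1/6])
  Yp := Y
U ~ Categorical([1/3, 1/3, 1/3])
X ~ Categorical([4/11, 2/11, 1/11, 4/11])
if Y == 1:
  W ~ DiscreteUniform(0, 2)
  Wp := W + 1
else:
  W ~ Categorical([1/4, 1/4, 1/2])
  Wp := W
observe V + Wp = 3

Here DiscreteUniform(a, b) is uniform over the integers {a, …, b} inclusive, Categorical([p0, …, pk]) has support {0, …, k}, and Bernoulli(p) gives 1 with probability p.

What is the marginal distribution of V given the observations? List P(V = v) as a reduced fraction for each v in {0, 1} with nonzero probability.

P(V=0) = 1/5, P(V=1) = 4/5

Enumerate traces; 96 have nonzero weight after conditioning:
  (Z=2, V=0, Y=1, U=0, X=0, W=2) weight 2/891
  (Z=2, V=0, Y=1, U=0, X=1, W=2) weight 1/891
  (Z=2, V=0, Y=1, U=0, X=2, W=2) weight 1/1782
  (Z=2, V=0, Y=1, U=0, X=3, W=2) weight 2/891
  (Z=2, V=0, Y=1, U=1, X=0, W=2) weight 2/891
  (Z=2, V=0, Y=1, U=1, X=1, W=2) weight 1/891
  (Z=2, V=0, Y=1, U=1, X=2, W=2) weight 1/1782
  (Z=2, V=0, Y=1, U=1, X=3, W=2) weight 2/891
  (Z=2, V=1, Y=0, U=0, X=0, W=2) weight 1/297
  … 87 more
Group by V:
  weight(V=0) = 1/27
  weight(V=1) = 4/27
Total weight = 1/27 + 4/27 = 5/27
P(V=0 | obs) = 1/27 / 5/27 = 1/5
P(V=1 | obs) = 4/27 / 5/27 = 4/5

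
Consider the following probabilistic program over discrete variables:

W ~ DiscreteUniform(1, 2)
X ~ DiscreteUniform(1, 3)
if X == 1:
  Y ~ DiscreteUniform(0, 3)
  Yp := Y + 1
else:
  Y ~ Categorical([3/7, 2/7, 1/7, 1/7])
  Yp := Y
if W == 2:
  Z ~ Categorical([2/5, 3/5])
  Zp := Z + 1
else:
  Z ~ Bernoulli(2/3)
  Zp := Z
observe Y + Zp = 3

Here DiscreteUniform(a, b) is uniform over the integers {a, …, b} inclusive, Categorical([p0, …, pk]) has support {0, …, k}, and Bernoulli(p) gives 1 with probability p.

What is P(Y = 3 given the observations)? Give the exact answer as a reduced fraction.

Enumerate traces; 12 have nonzero weight after conditioning:
  (W=1, X=1, Y=2, Z=1) weight 1/36
  (W=1, X=1, Y=3, Z=0) weight 1/72
  (W=1, X=2, Y=2, Z=1) weight 1/63
  (W=1, X=2, Y=3, Z=0) weight 1/126
  (W=1, X=3, Y=2, Z=1) weight 1/63
  (W=1, X=3, Y=3, Z=0) weight 1/126
  (W=2, X=1, Y=1, Z=1) weight 1/40
  (W=2, X=1, Y=2, Z=0) weight 1/60
  … 4 more
Group by Y:
  weight(Y=1) = 23/280
  weight(Y=2) = 2/21
  weight(Y=3) = 5/168
Total weight = 23/280 + 2/21 + 5/168 = 29/140
P(Y=1 | obs) = 23/280 / 29/140 = 23/58
P(Y=2 | obs) = 2/21 / 29/140 = 40/87
P(Y=3 | obs) = 5/168 / 29/140 = 25/174

P(Y = 3 | obs) = 25/174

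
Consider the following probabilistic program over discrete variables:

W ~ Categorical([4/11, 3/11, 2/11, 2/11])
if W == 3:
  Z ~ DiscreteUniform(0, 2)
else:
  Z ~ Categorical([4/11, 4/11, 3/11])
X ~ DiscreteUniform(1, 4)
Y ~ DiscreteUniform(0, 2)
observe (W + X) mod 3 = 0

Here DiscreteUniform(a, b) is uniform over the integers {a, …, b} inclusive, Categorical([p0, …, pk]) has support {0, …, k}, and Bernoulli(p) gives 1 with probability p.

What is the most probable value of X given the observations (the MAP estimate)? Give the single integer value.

argmax_v P(X = v | obs) = 3

Enumerate traces; 45 have nonzero weight after conditioning:
  (W=0, Z=0, X=3, Y=0) weight 4/363
  (W=0, Z=0, X=3, Y=1) weight 4/363
  (W=0, Z=0, X=3, Y=2) weight 4/363
  (W=0, Z=1, X=3, Y=0) weight 4/363
  (W=0, Z=1, X=3, Y=1) weight 4/363
  (W=0, Z=1, X=3, Y=2) weight 4/363
  (W=0, Z=2, X=3, Y=0) weight 1/121
  (W=0, Z=2, X=3, Y=1) weight 1/121
  (W=1, Z=0, X=2, Y=0) weight 1/121
  (W=2, Z=0, X=1, Y=0) weight 2/363
  … 35 more
Group by X:
  weight(X=1) = 1/22
  weight(X=2) = 3/44
  weight(X=3) = 3/22
  weight(X=4) = 1/22
Total weight = 1/22 + 3/44 + 3/22 + 1/22 = 13/44
P(X=1 | obs) = 1/22 / 13/44 = 2/13
P(X=2 | obs) = 3/44 / 13/44 = 3/13
P(X=3 | obs) = 3/22 / 13/44 = 6/13
P(X=4 | obs) = 1/22 / 13/44 = 2/13
argmax = 3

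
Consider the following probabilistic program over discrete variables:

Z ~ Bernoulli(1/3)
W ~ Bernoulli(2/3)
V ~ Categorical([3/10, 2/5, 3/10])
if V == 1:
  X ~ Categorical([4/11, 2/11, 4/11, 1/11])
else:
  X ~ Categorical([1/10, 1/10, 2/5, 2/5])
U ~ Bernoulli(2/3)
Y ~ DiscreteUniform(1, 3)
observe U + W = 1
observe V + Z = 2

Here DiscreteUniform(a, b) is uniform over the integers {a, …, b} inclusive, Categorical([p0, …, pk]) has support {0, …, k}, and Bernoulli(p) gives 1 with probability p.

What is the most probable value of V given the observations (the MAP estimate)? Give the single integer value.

argmax_v P(V = v | obs) = 2

Enumerate traces; 48 have nonzero weight after conditioning:
  (Z=0, W=0, V=2, X=0, U=1, Y=1) weight 1/675
  (Z=0, W=0, V=2, X=0, U=1, Y=2) weight 1/675
  (Z=0, W=0, V=2, X=0, U=1, Y=3) weight 1/675
  (Z=0, W=0, V=2, X=1, U=1, Y=1) weight 1/675
  (Z=0, W=0, V=2, X=1, U=1, Y=2) weight 1/675
  (Z=0, W=0, V=2, X=1, U=1, Y=3) weight 1/675
  (Z=0, W=0, V=2, X=2, U=1, Y=1) weight 4/675
  (Z=0, W=0, V=2, X=2, U=1, Y=2) weight 4/675
  (Z=1, W=0, V=1, X=0, U=1, Y=1) weight 16/4455
  … 39 more
Group by V:
  weight(V=1) = 8/135
  weight(V=2) = 4/45
Total weight = 8/135 + 4/45 = 4/27
P(V=1 | obs) = 8/135 / 4/27 = 2/5
P(V=2 | obs) = 4/45 / 4/27 = 3/5
argmax = 2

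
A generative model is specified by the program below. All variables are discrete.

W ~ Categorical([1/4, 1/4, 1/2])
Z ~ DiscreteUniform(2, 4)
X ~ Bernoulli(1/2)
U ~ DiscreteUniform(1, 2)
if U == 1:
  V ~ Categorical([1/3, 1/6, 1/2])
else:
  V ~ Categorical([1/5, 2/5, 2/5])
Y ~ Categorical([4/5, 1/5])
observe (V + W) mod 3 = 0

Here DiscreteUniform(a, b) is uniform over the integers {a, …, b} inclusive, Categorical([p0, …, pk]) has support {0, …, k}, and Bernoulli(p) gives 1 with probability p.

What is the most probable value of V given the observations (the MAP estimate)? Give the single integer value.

argmax_v P(V = v | obs) = 1

Enumerate traces; 72 have nonzero weight after conditioning:
  (W=0, Z=2, X=0, U=1, V=0, Y=0) weight 1/180
  (W=0, Z=2, X=0, U=1, V=0, Y=1) weight 1/720
  (W=0, Z=2, X=0, U=2, V=0, Y=0) weight 1/300
  (W=0, Z=2, X=0, U=2, V=0, Y=1) weight 1/1200
  (W=0, Z=2, X=1, U=1, V=0, Y=0) weight 1/180
  (W=0, Z=2, X=1, U=1, V=0, Y=1) weight 1/720
  (W=0, Z=2, X=1, U=2, V=0, Y=0) weight 1/300
  (W=0, Z=2, X=1, U=2, V=0, Y=1) weight 1/1200
  (W=1, Z=2, X=0, U=1, V=2, Y=0) weight 1/120
  (W=2, Z=2, X=0, U=1, V=1, Y=0) weight 1/180
  … 62 more
Group by V:
  weight(V=0) = 1/15
  weight(V=1) = 17/120
  weight(V=2) = 9/80
Total weight = 1/15 + 17/120 + 9/80 = 77/240
P(V=0 | obs) = 1/15 / 77/240 = 16/77
P(V=1 | obs) = 17/120 / 77/240 = 34/77
P(V=2 | obs) = 9/80 / 77/240 = 27/77
argmax = 1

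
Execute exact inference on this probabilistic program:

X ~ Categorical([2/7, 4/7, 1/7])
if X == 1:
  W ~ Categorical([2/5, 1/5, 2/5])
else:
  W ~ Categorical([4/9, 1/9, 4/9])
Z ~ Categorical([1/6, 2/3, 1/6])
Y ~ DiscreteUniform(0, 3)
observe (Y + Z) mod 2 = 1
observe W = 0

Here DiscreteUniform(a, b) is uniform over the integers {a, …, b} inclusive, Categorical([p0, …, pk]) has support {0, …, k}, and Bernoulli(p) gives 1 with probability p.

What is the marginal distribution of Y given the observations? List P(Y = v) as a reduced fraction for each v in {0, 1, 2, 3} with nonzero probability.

Enumerate traces; 18 have nonzero weight after conditioning:
  (X=0, W=0, Z=0, Y=1) weight 1/189
  (X=0, W=0, Z=0, Y=3) weight 1/189
  (X=0, W=0, Z=1, Y=0) weight 4/189
  (X=0, W=0, Z=1, Y=2) weight 4/189
  (X=0, W=0, Z=2, Y=1) weight 1/189
  (X=0, W=0, Z=2, Y=3) weight 1/189
  (X=1, W=0, Z=0, Y=1) weight 1/105
  (X=1, W=0, Z=0, Y=3) weight 1/105
  … 10 more
Group by Y:
  weight(Y=0) = 22/315
  weight(Y=1) = 11/315
  weight(Y=2) = 22/315
  weight(Y=3) = 11/315
Total weight = 22/315 + 11/315 + 22/315 + 11/315 = 22/105
P(Y=0 | obs) = 22/315 / 22/105 = 1/3
P(Y=1 | obs) = 11/315 / 22/105 = 1/6
P(Y=2 | obs) = 22/315 / 22/105 = 1/3
P(Y=3 | obs) = 11/315 / 22/105 = 1/6

P(Y=0) = 1/3, P(Y=1) = 1/6, P(Y=2) = 1/3, P(Y=3) = 1/6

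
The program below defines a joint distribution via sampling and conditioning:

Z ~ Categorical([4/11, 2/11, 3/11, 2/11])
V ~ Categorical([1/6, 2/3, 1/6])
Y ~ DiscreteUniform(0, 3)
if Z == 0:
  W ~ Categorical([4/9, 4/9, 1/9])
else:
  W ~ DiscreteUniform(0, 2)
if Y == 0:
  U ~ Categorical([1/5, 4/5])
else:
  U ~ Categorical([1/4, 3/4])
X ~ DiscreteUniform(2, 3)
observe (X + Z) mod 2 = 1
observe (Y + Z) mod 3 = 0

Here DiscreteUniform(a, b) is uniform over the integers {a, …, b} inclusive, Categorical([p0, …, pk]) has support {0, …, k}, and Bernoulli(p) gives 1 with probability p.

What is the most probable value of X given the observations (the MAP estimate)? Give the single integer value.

Enumerate traces; 108 have nonzero weight after conditioning:
  (Z=0, V=0, Y=0, W=0, U=0, X=3) weight 1/1485
  (Z=0, V=0, Y=0, W=0, U=1, X=3) weight 4/1485
  (Z=0, V=0, Y=0, W=1, U=0, X=3) weight 1/1485
  (Z=0, V=0, Y=0, W=1, U=1, X=3) weight 4/1485
  (Z=0, V=0, Y=0, W=2, U=0, X=3) weight 1/5940
  (Z=0, V=0, Y=0, W=2, U=1, X=3) weight 1/1485
  (Z=0, V=0, Y=3, W=0, U=0, X=3) weight 1/1188
  (Z=0, V=0, Y=3, W=0, U=1, X=3) weight 1/396
  (Z=1, V=0, Y=2, W=0, U=0, X=2) weight 1/3168
  … 99 more
Group by X:
  weight(X=2) = 3/44
  weight(X=3) = 1/8
Total weight = 3/44 + 1/8 = 17/88
P(X=2 | obs) = 3/44 / 17/88 = 6/17
P(X=3 | obs) = 1/8 / 17/88 = 11/17
argmax = 3

argmax_v P(X = v | obs) = 3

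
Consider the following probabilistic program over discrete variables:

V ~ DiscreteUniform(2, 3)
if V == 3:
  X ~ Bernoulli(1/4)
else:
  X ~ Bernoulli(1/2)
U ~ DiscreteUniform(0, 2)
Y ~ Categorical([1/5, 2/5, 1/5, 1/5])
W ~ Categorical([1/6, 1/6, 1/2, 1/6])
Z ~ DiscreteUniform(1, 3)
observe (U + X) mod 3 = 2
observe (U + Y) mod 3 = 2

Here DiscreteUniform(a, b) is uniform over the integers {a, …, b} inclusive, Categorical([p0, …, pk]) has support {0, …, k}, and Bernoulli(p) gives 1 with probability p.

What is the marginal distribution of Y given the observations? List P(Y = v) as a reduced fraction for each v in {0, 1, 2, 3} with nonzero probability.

Enumerate traces; 72 have nonzero weight after conditioning:
  (V=2, X=0, U=2, Y=0, W=0, Z=1) weight 1/1080
  (V=2, X=0, U=2, Y=0, W=0, Z=2) weight 1/1080
  (V=2, X=0, U=2, Y=0, W=0, Z=3) weight 1/1080
  (V=2, X=0, U=2, Y=0, W=1, Z=1) weight 1/1080
  (V=2, X=0, U=2, Y=0, W=1, Z=2) weight 1/1080
  (V=2, X=0, U=2, Y=0, W=1, Z=3) weight 1/1080
  (V=2, X=0, U=2, Y=0, W=2, Z=1) weight 1/360
  (V=2, X=0, U=2, Y=0, W=2, Z=2) weight 1/360
  (V=2, X=0, U=2, Y=3, W=0, Z=1) weight 1/1080
  (V=2, X=1, U=1, Y=1, W=0, Z=1) weight 1/540
  … 62 more
Group by Y:
  weight(Y=0) = 1/24
  weight(Y=1) = 1/20
  weight(Y=3) = 1/24
Total weight = 1/24 + 1/20 + 1/24 = 2/15
P(Y=0 | obs) = 1/24 / 2/15 = 5/16
P(Y=1 | obs) = 1/20 / 2/15 = 3/8
P(Y=3 | obs) = 1/24 / 2/15 = 5/16

P(Y=0) = 5/16, P(Y=1) = 3/8, P(Y=3) = 5/16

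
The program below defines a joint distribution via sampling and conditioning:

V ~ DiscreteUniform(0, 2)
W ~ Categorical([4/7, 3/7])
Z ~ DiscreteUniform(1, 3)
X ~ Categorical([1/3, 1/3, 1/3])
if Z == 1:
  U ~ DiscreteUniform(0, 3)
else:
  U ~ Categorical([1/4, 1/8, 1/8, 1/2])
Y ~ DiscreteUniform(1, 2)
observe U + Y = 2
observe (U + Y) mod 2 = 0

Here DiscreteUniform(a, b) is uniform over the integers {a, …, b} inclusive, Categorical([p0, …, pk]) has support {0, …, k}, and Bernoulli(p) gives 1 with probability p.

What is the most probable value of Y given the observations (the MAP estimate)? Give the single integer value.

argmax_v P(Y = v | obs) = 2

Enumerate traces; 108 have nonzero weight after conditioning:
  (V=0, W=0, Z=1, X=0, U=0, Y=2) weight 1/378
  (V=0, W=0, Z=1, X=0, U=1, Y=1) weight 1/378
  (V=0, W=0, Z=1, X=1, U=0, Y=2) weight 1/378
  (V=0, W=0, Z=1, X=1, U=1, Y=1) weight 1/378
  (V=0, W=0, Z=1, X=2, U=0, Y=2) weight 1/378
  (V=0, W=0, Z=1, X=2, U=1, Y=1) weight 1/378
  (V=0, W=0, Z=2, X=0, U=0, Y=2) weight 1/378
  (V=0, W=0, Z=2, X=0, U=1, Y=1) weight 1/756
  … 100 more
Group by Y:
  weight(Y=1) = 1/12
  weight(Y=2) = 1/8
Total weight = 1/12 + 1/8 = 5/24
P(Y=1 | obs) = 1/12 / 5/24 = 2/5
P(Y=2 | obs) = 1/8 / 5/24 = 3/5
argmax = 2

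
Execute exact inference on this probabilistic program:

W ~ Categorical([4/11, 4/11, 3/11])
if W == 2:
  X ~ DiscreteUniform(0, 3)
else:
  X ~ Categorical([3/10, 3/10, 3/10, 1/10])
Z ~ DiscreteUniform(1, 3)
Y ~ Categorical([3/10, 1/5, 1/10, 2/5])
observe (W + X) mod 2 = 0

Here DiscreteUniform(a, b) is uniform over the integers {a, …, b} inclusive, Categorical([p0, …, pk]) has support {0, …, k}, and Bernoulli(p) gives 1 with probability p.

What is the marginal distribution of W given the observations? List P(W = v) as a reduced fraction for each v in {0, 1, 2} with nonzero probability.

Enumerate traces; 72 have nonzero weight after conditioning:
  (W=0, X=0, Z=1, Y=0) weight 3/275
  (W=0, X=0, Z=1, Y=1) weight 2/275
  (W=0, X=0, Z=1, Y=2) weight 1/275
  (W=0, X=0, Z=1, Y=3) weight 4/275
  (W=0, X=0, Z=2, Y=0) weight 3/275
  (W=0, X=0, Z=2, Y=1) weight 2/275
  (W=0, X=0, Z=2, Y=2) weight 1/275
  (W=0, X=0, Z=2, Y=3) weight 4/275
  (W=1, X=1, Z=1, Y=0) weight 3/275
  (W=2, X=0, Z=1, Y=0) weight 3/440
  … 62 more
Group by W:
  weight(W=0) = 12/55
  weight(W=1) = 8/55
  weight(W=2) = 3/22
Total weight = 12/55 + 8/55 + 3/22 = 1/2
P(W=0 | obs) = 12/55 / 1/2 = 24/55
P(W=1 | obs) = 8/55 / 1/2 = 16/55
P(W=2 | obs) = 3/22 / 1/2 = 3/11

P(W=0) = 24/55, P(W=1) = 16/55, P(W=2) = 3/11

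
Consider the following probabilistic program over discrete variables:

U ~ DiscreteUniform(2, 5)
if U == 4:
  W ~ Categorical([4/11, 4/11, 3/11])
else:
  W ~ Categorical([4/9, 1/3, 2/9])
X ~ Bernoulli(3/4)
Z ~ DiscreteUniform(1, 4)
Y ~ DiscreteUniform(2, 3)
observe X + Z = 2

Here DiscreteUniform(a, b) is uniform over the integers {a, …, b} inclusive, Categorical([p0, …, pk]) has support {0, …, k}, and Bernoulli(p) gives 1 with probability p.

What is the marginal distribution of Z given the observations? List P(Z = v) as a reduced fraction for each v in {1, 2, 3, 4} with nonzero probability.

P(Z=1) = 3/4, P(Z=2) = 1/4

Enumerate traces; 48 have nonzero weight after conditioning:
  (U=2, W=0, X=0, Z=2, Y=2) weight 1/288
  (U=2, W=0, X=0, Z=2, Y=3) weight 1/288
  (U=2, W=0, X=1, Z=1, Y=2) weight 1/96
  (U=2, W=0, X=1, Z=1, Y=3) weight 1/96
  (U=2, W=1, X=0, Z=2, Y=2) weight 1/384
  (U=2, W=1, X=0, Z=2, Y=3) weight 1/384
  (U=2, W=1, X=1, Z=1, Y=2) weight 1/128
  (U=2, W=1, X=1, Z=1, Y=3) weight 1/128
  … 40 more
Group by Z:
  weight(Z=1) = 3/16
  weight(Z=2) = 1/16
Total weight = 3/16 + 1/16 = 1/4
P(Z=1 | obs) = 3/16 / 1/4 = 3/4
P(Z=2 | obs) = 1/16 / 1/4 = 1/4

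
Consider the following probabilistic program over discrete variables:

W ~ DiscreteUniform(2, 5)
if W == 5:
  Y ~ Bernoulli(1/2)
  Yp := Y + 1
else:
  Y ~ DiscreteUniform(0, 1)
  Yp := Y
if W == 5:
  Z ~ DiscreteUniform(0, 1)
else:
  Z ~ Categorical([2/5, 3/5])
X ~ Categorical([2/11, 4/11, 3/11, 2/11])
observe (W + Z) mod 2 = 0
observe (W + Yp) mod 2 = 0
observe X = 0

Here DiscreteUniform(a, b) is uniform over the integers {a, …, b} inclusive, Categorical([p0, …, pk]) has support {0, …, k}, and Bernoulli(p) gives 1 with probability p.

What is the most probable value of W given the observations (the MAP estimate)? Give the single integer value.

Enumerate traces; 4 have nonzero weight after conditioning:
  (W=2, Y=0, Z=0, X=0) weight 1/110
  (W=3, Y=1, Z=1, X=0) weight 3/220
  (W=4, Y=0, Z=0, X=0) weight 1/110
  (W=5, Y=0, Z=1, X=0) weight 1/88
Group by W:
  weight(W=2) = 1/110
  weight(W=3) = 3/220
  weight(W=4) = 1/110
  weight(W=5) = 1/88
Total weight = 1/110 + 3/220 + 1/110 + 1/88 = 19/440
P(W=2 | obs) = 1/110 / 19/440 = 4/19
P(W=3 | obs) = 3/220 / 19/440 = 6/19
P(W=4 | obs) = 1/110 / 19/440 = 4/19
P(W=5 | obs) = 1/88 / 19/440 = 5/19
argmax = 3

argmax_v P(W = v | obs) = 3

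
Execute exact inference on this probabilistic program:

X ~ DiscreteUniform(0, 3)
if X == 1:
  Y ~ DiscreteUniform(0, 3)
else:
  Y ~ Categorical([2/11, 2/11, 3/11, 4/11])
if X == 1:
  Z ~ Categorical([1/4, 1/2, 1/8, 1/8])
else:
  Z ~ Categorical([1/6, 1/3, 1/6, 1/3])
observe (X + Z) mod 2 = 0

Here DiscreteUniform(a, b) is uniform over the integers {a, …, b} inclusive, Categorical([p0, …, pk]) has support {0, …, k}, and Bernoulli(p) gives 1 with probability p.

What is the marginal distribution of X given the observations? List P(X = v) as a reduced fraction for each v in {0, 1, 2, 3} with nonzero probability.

P(X=0) = 8/47, P(X=1) = 15/47, P(X=2) = 8/47, P(X=3) = 16/47

Enumerate traces; 32 have nonzero weight after conditioning:
  (X=0, Y=0, Z=0) weight 1/132
  (X=0, Y=0, Z=2) weight 1/132
  (X=0, Y=1, Z=0) weight 1/132
  (X=0, Y=1, Z=2) weight 1/132
  (X=0, Y=2, Z=0) weight 1/88
  (X=0, Y=2, Z=2) weight 1/88
  (X=0, Y=3, Z=0) weight 1/66
  (X=0, Y=3, Z=2) weight 1/66
  (X=1, Y=0, Z=1) weight 1/32
  (X=2, Y=0, Z=0) weight 1/132
  … 22 more
Group by X:
  weight(X=0) = 1/12
  weight(X=1) = 5/32
  weight(X=2) = 1/12
  weight(X=3) = 1/6
Total weight = 1/12 + 5/32 + 1/12 + 1/6 = 47/96
P(X=0 | obs) = 1/12 / 47/96 = 8/47
P(X=1 | obs) = 5/32 / 47/96 = 15/47
P(X=2 | obs) = 1/12 / 47/96 = 8/47
P(X=3 | obs) = 1/6 / 47/96 = 16/47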